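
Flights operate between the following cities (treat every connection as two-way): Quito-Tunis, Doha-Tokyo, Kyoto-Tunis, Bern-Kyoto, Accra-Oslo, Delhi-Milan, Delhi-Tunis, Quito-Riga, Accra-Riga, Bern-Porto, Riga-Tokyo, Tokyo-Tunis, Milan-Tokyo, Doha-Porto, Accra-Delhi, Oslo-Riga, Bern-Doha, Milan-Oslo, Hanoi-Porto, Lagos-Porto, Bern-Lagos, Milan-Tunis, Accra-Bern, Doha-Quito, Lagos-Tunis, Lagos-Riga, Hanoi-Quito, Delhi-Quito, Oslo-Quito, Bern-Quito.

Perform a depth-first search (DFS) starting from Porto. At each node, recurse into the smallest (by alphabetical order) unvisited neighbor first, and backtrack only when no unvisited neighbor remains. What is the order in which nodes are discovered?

Porto, Bern, Accra, Delhi, Milan, Oslo, Quito, Doha, Tokyo, Riga, Lagos, Tunis, Kyoto, Hanoi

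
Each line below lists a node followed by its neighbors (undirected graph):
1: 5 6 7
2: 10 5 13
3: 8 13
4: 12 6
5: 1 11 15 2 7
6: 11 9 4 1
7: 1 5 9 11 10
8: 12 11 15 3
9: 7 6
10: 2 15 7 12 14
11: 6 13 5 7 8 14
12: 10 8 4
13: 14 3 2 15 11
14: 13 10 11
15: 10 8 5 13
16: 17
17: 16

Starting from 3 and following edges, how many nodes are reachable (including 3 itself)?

15

BFS from 3 visits: 3, 13, 8, 15, 14, 11, 2, 12, 10, 5, 7, 6, 4, 1, 9
Reachable nodes: 15 of 17 total.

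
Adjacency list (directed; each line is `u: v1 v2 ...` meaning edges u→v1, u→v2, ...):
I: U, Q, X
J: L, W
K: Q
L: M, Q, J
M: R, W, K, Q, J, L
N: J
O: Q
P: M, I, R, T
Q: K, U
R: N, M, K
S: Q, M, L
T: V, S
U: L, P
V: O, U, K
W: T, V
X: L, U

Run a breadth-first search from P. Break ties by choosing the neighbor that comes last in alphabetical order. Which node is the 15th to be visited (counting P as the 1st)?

Visit P; enqueue T, R, M, I → queue [T, R, M, I]
Visit T; enqueue V, S → queue [R, M, I, V, S]
Visit R; enqueue N, K → queue [M, I, V, S, N, K]
Visit M; enqueue W, Q, L, J → queue [I, V, S, N, K, W, Q, L, J]
Visit I; enqueue X, U → queue [V, S, N, K, W, Q, L, J, X, U]
Visit V; enqueue O → queue [S, N, K, W, Q, L, J, X, U, O]
Visit S → queue [N, K, W, Q, L, J, X, U, O]
Visit N → queue [K, W, Q, L, J, X, U, O]
Visit K → queue [W, Q, L, J, X, U, O]
Visit W → queue [Q, L, J, X, U, O]
Visit Q → queue [L, J, X, U, O]
Visit L → queue [J, X, U, O]
Visit J → queue [X, U, O]
Visit X → queue [U, O]
Visit U → queue [O]
Visit O → queue []

Visit order: P, T, R, M, I, V, S, N, K, W, Q, L, J, X, U, O

U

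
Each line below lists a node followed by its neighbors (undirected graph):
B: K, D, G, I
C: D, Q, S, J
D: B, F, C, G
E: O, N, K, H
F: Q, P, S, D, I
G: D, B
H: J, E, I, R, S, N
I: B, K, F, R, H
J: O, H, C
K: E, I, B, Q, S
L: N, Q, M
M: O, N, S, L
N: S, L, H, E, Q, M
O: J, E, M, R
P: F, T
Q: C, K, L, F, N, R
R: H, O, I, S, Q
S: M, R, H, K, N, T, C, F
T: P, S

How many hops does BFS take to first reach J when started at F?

Level 0: F
Level 1: D, I, P, Q, S
Level 2: B, C, G, H, K, L, M, N, R, T
Level 3: E, J, O
J first appears at level 3.

3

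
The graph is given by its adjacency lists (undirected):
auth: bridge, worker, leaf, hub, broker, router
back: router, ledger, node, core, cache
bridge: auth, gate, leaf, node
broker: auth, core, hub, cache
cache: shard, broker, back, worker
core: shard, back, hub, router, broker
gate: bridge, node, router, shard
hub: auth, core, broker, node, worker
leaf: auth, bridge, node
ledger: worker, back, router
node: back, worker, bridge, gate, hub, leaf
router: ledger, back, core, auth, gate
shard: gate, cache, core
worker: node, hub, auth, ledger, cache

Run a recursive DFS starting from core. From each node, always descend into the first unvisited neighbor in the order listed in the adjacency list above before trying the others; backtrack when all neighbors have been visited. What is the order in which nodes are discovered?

core shard gate bridge auth worker node back router ledger cache broker hub leaf

Visit core
core → shard
shard → gate
gate → bridge
bridge → auth
auth → worker
worker → node
node → back
back → router
router → ledger
back → cache
cache → broker
broker → hub
node → leaf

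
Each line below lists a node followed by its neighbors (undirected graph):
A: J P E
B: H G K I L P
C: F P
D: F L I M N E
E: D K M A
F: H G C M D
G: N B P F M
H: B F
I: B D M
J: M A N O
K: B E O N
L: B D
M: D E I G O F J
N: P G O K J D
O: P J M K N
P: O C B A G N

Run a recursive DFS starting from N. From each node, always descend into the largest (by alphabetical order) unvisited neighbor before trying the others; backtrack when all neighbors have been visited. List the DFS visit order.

N, P, O, M, J, A, E, K, B, L, D, I, F, H, G, C

Visit N
N → P
P → O
O → M
M → J
J → A
A → E
E → K
K → B
B → L
L → D
D → I
D → F
F → H
F → G
F → C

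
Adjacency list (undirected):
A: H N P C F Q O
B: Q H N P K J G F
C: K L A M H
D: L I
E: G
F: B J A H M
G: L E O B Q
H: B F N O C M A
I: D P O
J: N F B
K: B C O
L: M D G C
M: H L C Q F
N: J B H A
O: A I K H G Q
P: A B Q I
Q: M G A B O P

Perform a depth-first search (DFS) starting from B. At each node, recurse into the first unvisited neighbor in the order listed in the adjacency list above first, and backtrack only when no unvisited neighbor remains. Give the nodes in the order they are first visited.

Visit B
B → Q
Q → M
M → H
H → F
F → J
J → N
N → A
A → P
P → I
I → D
D → L
L → G
G → E
G → O
O → K
K → C

B Q M H F J N A P I D L G E O K C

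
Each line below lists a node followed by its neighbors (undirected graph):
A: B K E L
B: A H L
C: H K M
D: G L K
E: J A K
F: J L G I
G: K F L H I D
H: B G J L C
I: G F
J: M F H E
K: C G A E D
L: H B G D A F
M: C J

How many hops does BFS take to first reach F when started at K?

2

Level 0: K
Level 1: A, C, D, E, G
Level 2: B, F, H, I, J, L, M
F first appears at level 2.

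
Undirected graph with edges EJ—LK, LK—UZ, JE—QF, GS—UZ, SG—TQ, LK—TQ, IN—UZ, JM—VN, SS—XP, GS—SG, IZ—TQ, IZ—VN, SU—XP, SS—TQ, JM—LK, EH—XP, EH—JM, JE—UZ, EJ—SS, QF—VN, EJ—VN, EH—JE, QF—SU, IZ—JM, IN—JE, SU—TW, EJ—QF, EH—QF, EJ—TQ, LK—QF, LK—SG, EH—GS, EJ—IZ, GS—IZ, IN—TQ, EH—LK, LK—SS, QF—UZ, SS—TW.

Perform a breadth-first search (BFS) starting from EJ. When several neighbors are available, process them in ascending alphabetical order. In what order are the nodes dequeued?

Visit EJ; enqueue IZ, LK, QF, SS, TQ, VN → queue [IZ, LK, QF, SS, TQ, VN]
Visit IZ; enqueue GS, JM → queue [LK, QF, SS, TQ, VN, GS, JM]
Visit LK; enqueue EH, SG, UZ → queue [QF, SS, TQ, VN, GS, JM, EH, SG, UZ]
Visit QF; enqueue JE, SU → queue [SS, TQ, VN, GS, JM, EH, SG, UZ, JE, SU]
Visit SS; enqueue TW, XP → queue [TQ, VN, GS, JM, EH, SG, UZ, JE, SU, TW, XP]
Visit TQ; enqueue IN → queue [VN, GS, JM, EH, SG, UZ, JE, SU, TW, XP, IN]
Visit VN → queue [GS, JM, EH, SG, UZ, JE, SU, TW, XP, IN]
Visit GS → queue [JM, EH, SG, UZ, JE, SU, TW, XP, IN]
Visit JM → queue [EH, SG, UZ, JE, SU, TW, XP, IN]
Visit EH → queue [SG, UZ, JE, SU, TW, XP, IN]
Visit SG → queue [UZ, JE, SU, TW, XP, IN]
Visit UZ → queue [JE, SU, TW, XP, IN]
Visit JE → queue [SU, TW, XP, IN]
Visit SU → queue [TW, XP, IN]
Visit TW → queue [XP, IN]
Visit XP → queue [IN]
Visit IN → queue []

EJ -> IZ -> LK -> QF -> SS -> TQ -> VN -> GS -> JM -> EH -> SG -> UZ -> JE -> SU -> TW -> XP -> IN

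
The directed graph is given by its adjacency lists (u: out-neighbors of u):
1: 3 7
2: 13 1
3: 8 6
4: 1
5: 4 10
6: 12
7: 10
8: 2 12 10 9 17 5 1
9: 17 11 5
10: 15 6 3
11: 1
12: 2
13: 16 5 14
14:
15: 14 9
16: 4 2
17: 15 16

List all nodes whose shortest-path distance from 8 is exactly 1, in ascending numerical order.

1, 2, 5, 9, 10, 12, 17

Level 0: 8
Level 1: 1, 2, 5, 9, 10, 12, 17
Level 2: 3, 4, 6, 7, 11, 13, 15, 16
Level 3: 14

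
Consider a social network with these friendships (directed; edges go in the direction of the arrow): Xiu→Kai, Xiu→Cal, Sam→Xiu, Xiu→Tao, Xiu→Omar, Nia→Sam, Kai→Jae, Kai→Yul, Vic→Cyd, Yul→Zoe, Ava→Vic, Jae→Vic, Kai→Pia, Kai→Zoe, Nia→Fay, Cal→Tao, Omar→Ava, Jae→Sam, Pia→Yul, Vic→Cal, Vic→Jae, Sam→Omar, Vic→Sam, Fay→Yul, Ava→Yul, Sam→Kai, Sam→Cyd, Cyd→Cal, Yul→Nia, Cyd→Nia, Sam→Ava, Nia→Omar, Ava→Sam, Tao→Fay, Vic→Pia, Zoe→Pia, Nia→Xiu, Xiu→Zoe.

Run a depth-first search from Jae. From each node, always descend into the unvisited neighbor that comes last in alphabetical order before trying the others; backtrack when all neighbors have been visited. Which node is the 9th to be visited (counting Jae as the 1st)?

Omar

Visit Jae
Jae → Vic
Vic → Sam
Sam → Xiu
Xiu → Zoe
Zoe → Pia
Pia → Yul
Yul → Nia
Nia → Omar
Omar → Ava
Nia → Fay
Xiu → Tao
Xiu → Kai
Xiu → Cal
Sam → Cyd

Visit order: Jae, Vic, Sam, Xiu, Zoe, Pia, Yul, Nia, Omar, Ava, Fay, Tao, Kai, Cal, Cyd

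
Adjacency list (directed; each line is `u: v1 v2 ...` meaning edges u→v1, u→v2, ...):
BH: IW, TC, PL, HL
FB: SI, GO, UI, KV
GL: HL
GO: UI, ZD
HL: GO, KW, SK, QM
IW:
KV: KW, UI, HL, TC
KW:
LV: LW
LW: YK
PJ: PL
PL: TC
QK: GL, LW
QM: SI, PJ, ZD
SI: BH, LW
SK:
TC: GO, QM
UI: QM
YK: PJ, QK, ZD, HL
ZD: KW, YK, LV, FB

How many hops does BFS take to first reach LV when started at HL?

3

Level 0: HL
Level 1: GO, KW, QM, SK
Level 2: PJ, SI, UI, ZD
Level 3: BH, FB, LV, LW, PL, YK
Level 4: IW, KV, QK, TC
Level 5: GL
LV first appears at level 3.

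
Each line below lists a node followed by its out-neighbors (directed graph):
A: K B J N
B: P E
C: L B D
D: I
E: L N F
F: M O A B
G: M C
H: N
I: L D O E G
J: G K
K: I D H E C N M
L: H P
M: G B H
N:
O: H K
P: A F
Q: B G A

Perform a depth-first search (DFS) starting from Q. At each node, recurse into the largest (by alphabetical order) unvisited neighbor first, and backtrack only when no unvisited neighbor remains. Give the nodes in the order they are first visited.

Q -> G -> M -> H -> N -> B -> P -> F -> O -> K -> I -> L -> E -> D -> C -> A -> J

Visit Q
Q → G
G → M
M → H
H → N
M → B
B → P
P → F
F → O
O → K
K → I
I → L
I → E
I → D
K → C
F → A
A → J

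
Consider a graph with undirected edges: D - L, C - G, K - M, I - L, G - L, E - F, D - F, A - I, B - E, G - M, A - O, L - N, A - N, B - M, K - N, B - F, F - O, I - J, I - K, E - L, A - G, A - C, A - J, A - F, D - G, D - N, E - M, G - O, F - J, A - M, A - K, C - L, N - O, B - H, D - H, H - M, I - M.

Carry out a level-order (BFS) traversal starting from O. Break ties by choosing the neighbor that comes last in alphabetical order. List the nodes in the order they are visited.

O N G F A L K D M C J E B I H

Visit O; enqueue N, G, F, A → queue [N, G, F, A]
Visit N; enqueue L, K, D → queue [G, F, A, L, K, D]
Visit G; enqueue M, C → queue [F, A, L, K, D, M, C]
Visit F; enqueue J, E, B → queue [A, L, K, D, M, C, J, E, B]
Visit A; enqueue I → queue [L, K, D, M, C, J, E, B, I]
Visit L → queue [K, D, M, C, J, E, B, I]
Visit K → queue [D, M, C, J, E, B, I]
Visit D; enqueue H → queue [M, C, J, E, B, I, H]
Visit M → queue [C, J, E, B, I, H]
Visit C → queue [J, E, B, I, H]
Visit J → queue [E, B, I, H]
Visit E → queue [B, I, H]
Visit B → queue [I, H]
Visit I → queue [H]
Visit H → queue []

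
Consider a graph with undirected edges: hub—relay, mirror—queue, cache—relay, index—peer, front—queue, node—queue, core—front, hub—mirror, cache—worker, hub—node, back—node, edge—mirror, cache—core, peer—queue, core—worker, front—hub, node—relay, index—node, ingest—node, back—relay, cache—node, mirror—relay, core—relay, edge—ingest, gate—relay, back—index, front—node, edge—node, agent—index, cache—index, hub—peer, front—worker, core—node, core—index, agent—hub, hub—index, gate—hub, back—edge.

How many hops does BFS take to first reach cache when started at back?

2

Level 0: back
Level 1: edge, index, node, relay
Level 2: agent, cache, core, front, gate, hub, ingest, mirror, peer, queue
Level 3: worker
cache first appears at level 2.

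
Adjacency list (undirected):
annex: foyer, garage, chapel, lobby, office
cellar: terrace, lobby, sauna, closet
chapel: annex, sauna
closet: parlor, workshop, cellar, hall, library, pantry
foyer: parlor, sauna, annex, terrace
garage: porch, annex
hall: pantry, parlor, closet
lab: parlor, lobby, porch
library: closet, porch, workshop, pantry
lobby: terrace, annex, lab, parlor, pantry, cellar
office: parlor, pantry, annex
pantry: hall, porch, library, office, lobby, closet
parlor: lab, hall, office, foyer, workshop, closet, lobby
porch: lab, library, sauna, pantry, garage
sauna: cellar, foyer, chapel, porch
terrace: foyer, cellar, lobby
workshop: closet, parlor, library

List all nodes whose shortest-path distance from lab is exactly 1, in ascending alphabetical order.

lobby, parlor, porch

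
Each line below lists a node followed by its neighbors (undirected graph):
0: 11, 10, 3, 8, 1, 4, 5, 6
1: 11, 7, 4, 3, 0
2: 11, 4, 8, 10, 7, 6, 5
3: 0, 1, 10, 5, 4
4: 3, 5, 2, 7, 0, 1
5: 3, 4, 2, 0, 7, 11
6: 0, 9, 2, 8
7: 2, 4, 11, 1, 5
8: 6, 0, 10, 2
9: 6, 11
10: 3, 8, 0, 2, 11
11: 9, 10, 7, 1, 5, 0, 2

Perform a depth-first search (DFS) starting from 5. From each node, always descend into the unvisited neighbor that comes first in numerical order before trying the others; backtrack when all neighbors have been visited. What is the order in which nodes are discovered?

Visit 5
5 → 0
0 → 1
1 → 3
3 → 4
4 → 2
2 → 6
6 → 8
8 → 10
10 → 11
11 → 7
11 → 9

5 0 1 3 4 2 6 8 10 11 7 9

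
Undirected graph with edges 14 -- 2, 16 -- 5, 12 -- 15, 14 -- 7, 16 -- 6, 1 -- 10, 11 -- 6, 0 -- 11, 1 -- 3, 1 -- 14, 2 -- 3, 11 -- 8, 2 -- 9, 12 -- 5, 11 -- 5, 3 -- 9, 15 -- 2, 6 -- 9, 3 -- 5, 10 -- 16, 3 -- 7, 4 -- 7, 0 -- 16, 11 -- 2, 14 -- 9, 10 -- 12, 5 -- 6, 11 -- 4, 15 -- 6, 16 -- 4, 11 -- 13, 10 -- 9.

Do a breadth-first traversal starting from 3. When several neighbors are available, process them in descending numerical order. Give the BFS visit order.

3, 9, 7, 5, 2, 1, 14, 10, 6, 4, 16, 12, 11, 15, 0, 13, 8

Visit 3; enqueue 9, 7, 5, 2, 1 → queue [9, 7, 5, 2, 1]
Visit 9; enqueue 14, 10, 6 → queue [7, 5, 2, 1, 14, 10, 6]
Visit 7; enqueue 4 → queue [5, 2, 1, 14, 10, 6, 4]
Visit 5; enqueue 16, 12, 11 → queue [2, 1, 14, 10, 6, 4, 16, 12, 11]
Visit 2; enqueue 15 → queue [1, 14, 10, 6, 4, 16, 12, 11, 15]
Visit 1 → queue [14, 10, 6, 4, 16, 12, 11, 15]
Visit 14 → queue [10, 6, 4, 16, 12, 11, 15]
Visit 10 → queue [6, 4, 16, 12, 11, 15]
Visit 6 → queue [4, 16, 12, 11, 15]
Visit 4 → queue [16, 12, 11, 15]
Visit 16; enqueue 0 → queue [12, 11, 15, 0]
Visit 12 → queue [11, 15, 0]
Visit 11; enqueue 13, 8 → queue [15, 0, 13, 8]
Visit 15 → queue [0, 13, 8]
Visit 0 → queue [13, 8]
Visit 13 → queue [8]
Visit 8 → queue []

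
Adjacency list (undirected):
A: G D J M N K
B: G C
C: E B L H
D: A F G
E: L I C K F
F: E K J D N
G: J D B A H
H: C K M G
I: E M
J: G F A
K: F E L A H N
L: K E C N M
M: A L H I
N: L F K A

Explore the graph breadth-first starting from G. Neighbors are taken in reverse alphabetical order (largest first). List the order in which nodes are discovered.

G → J → H → D → B → A → F → M → K → C → N → E → L → I

Visit G; enqueue J, H, D, B, A → queue [J, H, D, B, A]
Visit J; enqueue F → queue [H, D, B, A, F]
Visit H; enqueue M, K, C → queue [D, B, A, F, M, K, C]
Visit D → queue [B, A, F, M, K, C]
Visit B → queue [A, F, M, K, C]
Visit A; enqueue N → queue [F, M, K, C, N]
Visit F; enqueue E → queue [M, K, C, N, E]
Visit M; enqueue L, I → queue [K, C, N, E, L, I]
Visit K → queue [C, N, E, L, I]
Visit C → queue [N, E, L, I]
Visit N → queue [E, L, I]
Visit E → queue [L, I]
Visit L → queue [I]
Visit I → queue []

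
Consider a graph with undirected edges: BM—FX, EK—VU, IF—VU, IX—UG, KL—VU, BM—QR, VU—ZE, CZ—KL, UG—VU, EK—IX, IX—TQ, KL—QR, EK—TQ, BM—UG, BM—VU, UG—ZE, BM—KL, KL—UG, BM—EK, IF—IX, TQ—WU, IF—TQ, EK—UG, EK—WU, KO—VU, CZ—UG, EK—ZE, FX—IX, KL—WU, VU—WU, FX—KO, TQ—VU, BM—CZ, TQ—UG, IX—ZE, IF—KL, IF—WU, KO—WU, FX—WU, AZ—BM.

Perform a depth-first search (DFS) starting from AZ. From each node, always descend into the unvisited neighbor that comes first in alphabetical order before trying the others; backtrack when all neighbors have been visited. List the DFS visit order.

Visit AZ
AZ → BM
BM → CZ
CZ → KL
KL → IF
IF → IX
IX → EK
EK → TQ
TQ → UG
UG → VU
VU → KO
KO → FX
FX → WU
VU → ZE
KL → QR

AZ BM CZ KL IF IX EK TQ UG VU KO FX WU ZE QR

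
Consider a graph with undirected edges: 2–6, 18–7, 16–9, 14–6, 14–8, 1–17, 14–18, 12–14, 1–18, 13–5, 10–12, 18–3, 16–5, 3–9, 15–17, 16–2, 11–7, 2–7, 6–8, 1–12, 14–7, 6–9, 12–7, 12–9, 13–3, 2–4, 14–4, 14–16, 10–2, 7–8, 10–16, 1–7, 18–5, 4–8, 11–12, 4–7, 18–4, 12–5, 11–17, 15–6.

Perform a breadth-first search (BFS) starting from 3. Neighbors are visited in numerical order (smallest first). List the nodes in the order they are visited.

Visit 3; enqueue 9, 13, 18 → queue [9, 13, 18]
Visit 9; enqueue 6, 12, 16 → queue [13, 18, 6, 12, 16]
Visit 13; enqueue 5 → queue [18, 6, 12, 16, 5]
Visit 18; enqueue 1, 4, 7, 14 → queue [6, 12, 16, 5, 1, 4, 7, 14]
Visit 6; enqueue 2, 8, 15 → queue [12, 16, 5, 1, 4, 7, 14, 2, 8, 15]
Visit 12; enqueue 10, 11 → queue [16, 5, 1, 4, 7, 14, 2, 8, 15, 10, 11]
Visit 16 → queue [5, 1, 4, 7, 14, 2, 8, 15, 10, 11]
Visit 5 → queue [1, 4, 7, 14, 2, 8, 15, 10, 11]
Visit 1; enqueue 17 → queue [4, 7, 14, 2, 8, 15, 10, 11, 17]
Visit 4 → queue [7, 14, 2, 8, 15, 10, 11, 17]
Visit 7 → queue [14, 2, 8, 15, 10, 11, 17]
Visit 14 → queue [2, 8, 15, 10, 11, 17]
Visit 2 → queue [8, 15, 10, 11, 17]
Visit 8 → queue [15, 10, 11, 17]
Visit 15 → queue [10, 11, 17]
Visit 10 → queue [11, 17]
Visit 11 → queue [17]
Visit 17 → queue []

3 -> 9 -> 13 -> 18 -> 6 -> 12 -> 16 -> 5 -> 1 -> 4 -> 7 -> 14 -> 2 -> 8 -> 15 -> 10 -> 11 -> 17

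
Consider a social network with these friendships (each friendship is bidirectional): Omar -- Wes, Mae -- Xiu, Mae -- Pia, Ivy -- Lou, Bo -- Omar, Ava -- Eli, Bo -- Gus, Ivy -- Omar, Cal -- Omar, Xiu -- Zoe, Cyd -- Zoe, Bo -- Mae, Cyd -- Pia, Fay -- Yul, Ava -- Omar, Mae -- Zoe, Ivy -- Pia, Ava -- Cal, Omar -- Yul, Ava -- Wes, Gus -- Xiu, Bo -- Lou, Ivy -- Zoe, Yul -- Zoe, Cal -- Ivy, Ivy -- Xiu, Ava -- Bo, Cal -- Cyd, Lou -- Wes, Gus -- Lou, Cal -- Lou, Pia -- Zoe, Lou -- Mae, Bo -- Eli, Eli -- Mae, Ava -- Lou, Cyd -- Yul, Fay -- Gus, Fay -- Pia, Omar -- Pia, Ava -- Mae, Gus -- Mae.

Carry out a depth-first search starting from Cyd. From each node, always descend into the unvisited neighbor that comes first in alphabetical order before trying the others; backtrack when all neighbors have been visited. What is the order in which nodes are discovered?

Cyd → Cal → Ava → Bo → Eli → Mae → Gus → Fay → Pia → Ivy → Lou → Wes → Omar → Yul → Zoe → Xiu

Visit Cyd
Cyd → Cal
Cal → Ava
Ava → Bo
Bo → Eli
Eli → Mae
Mae → Gus
Gus → Fay
Fay → Pia
Pia → Ivy
Ivy → Lou
Lou → Wes
Wes → Omar
Omar → Yul
Yul → Zoe
Zoe → Xiu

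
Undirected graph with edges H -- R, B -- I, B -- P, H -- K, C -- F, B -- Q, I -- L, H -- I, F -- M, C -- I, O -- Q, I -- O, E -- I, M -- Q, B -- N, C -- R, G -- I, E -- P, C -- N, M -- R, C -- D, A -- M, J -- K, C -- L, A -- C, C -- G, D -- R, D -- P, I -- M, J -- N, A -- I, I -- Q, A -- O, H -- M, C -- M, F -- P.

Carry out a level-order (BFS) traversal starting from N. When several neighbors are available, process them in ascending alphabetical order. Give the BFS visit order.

N, B, C, J, I, P, Q, A, D, F, G, L, M, R, K, E, H, O

Visit N; enqueue B, C, J → queue [B, C, J]
Visit B; enqueue I, P, Q → queue [C, J, I, P, Q]
Visit C; enqueue A, D, F, G, L, M, R → queue [J, I, P, Q, A, D, F, G, L, M, R]
Visit J; enqueue K → queue [I, P, Q, A, D, F, G, L, M, R, K]
Visit I; enqueue E, H, O → queue [P, Q, A, D, F, G, L, M, R, K, E, H, O]
Visit P → queue [Q, A, D, F, G, L, M, R, K, E, H, O]
Visit Q → queue [A, D, F, G, L, M, R, K, E, H, O]
Visit A → queue [D, F, G, L, M, R, K, E, H, O]
Visit D → queue [F, G, L, M, R, K, E, H, O]
Visit F → queue [G, L, M, R, K, E, H, O]
Visit G → queue [L, M, R, K, E, H, O]
Visit L → queue [M, R, K, E, H, O]
Visit M → queue [R, K, E, H, O]
Visit R → queue [K, E, H, O]
Visit K → queue [E, H, O]
Visit E → queue [H, O]
Visit H → queue [O]
Visit O → queue []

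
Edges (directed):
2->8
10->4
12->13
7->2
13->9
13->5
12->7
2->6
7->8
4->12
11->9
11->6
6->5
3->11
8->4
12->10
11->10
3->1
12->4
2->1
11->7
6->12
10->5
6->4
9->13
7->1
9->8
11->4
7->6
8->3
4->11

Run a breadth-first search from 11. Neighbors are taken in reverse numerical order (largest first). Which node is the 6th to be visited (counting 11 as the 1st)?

4

Visit 11; enqueue 10, 9, 7, 6, 4 → queue [10, 9, 7, 6, 4]
Visit 10; enqueue 5 → queue [9, 7, 6, 4, 5]
Visit 9; enqueue 13, 8 → queue [7, 6, 4, 5, 13, 8]
Visit 7; enqueue 2, 1 → queue [6, 4, 5, 13, 8, 2, 1]
Visit 6; enqueue 12 → queue [4, 5, 13, 8, 2, 1, 12]
Visit 4 → queue [5, 13, 8, 2, 1, 12]
Visit 5 → queue [13, 8, 2, 1, 12]
Visit 13 → queue [8, 2, 1, 12]
Visit 8; enqueue 3 → queue [2, 1, 12, 3]
Visit 2 → queue [1, 12, 3]
Visit 1 → queue [12, 3]
Visit 12 → queue [3]
Visit 3 → queue []

Visit order: 11, 10, 9, 7, 6, 4, 5, 13, 8, 2, 1, 12, 3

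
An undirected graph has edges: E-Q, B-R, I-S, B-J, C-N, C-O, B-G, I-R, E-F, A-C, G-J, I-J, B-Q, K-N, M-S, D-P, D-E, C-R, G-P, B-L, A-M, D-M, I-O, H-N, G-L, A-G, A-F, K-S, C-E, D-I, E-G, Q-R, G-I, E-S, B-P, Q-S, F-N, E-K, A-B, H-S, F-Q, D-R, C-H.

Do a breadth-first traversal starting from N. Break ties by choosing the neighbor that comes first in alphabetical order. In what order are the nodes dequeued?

N, C, F, H, K, A, E, O, R, Q, S, B, G, M, D, I, J, L, P

Visit N; enqueue C, F, H, K → queue [C, F, H, K]
Visit C; enqueue A, E, O, R → queue [F, H, K, A, E, O, R]
Visit F; enqueue Q → queue [H, K, A, E, O, R, Q]
Visit H; enqueue S → queue [K, A, E, O, R, Q, S]
Visit K → queue [A, E, O, R, Q, S]
Visit A; enqueue B, G, M → queue [E, O, R, Q, S, B, G, M]
Visit E; enqueue D → queue [O, R, Q, S, B, G, M, D]
Visit O; enqueue I → queue [R, Q, S, B, G, M, D, I]
Visit R → queue [Q, S, B, G, M, D, I]
Visit Q → queue [S, B, G, M, D, I]
Visit S → queue [B, G, M, D, I]
Visit B; enqueue J, L, P → queue [G, M, D, I, J, L, P]
Visit G → queue [M, D, I, J, L, P]
Visit M → queue [D, I, J, L, P]
Visit D → queue [I, J, L, P]
Visit I → queue [J, L, P]
Visit J → queue [L, P]
Visit L → queue [P]
Visit P → queue []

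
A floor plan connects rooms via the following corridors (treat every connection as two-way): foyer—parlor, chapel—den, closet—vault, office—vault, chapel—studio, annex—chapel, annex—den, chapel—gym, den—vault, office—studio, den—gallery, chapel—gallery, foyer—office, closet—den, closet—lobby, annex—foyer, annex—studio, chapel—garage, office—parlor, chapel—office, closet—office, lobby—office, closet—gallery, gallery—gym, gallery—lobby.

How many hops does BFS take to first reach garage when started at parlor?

3

Level 0: parlor
Level 1: foyer, office
Level 2: annex, chapel, closet, lobby, studio, vault
Level 3: den, gallery, garage, gym
garage first appears at level 3.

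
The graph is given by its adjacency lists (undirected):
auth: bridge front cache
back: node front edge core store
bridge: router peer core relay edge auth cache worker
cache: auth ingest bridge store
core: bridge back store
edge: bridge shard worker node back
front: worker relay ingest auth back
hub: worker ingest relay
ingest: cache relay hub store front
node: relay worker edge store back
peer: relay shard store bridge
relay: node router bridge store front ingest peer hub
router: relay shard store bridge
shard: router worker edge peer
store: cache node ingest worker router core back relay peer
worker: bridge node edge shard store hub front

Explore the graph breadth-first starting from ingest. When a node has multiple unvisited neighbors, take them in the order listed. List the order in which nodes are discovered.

Visit ingest; enqueue cache, relay, hub, store, front → queue [cache, relay, hub, store, front]
Visit cache; enqueue auth, bridge → queue [relay, hub, store, front, auth, bridge]
Visit relay; enqueue node, router, peer → queue [hub, store, front, auth, bridge, node, router, peer]
Visit hub; enqueue worker → queue [store, front, auth, bridge, node, router, peer, worker]
Visit store; enqueue core, back → queue [front, auth, bridge, node, router, peer, worker, core, back]
Visit front → queue [auth, bridge, node, router, peer, worker, core, back]
Visit auth → queue [bridge, node, router, peer, worker, core, back]
Visit bridge; enqueue edge → queue [node, router, peer, worker, core, back, edge]
Visit node → queue [router, peer, worker, core, back, edge]
Visit router; enqueue shard → queue [peer, worker, core, back, edge, shard]
Visit peer → queue [worker, core, back, edge, shard]
Visit worker → queue [core, back, edge, shard]
Visit core → queue [back, edge, shard]
Visit back → queue [edge, shard]
Visit edge → queue [shard]
Visit shard → queue []

ingest cache relay hub store front auth bridge node router peer worker core back edge shard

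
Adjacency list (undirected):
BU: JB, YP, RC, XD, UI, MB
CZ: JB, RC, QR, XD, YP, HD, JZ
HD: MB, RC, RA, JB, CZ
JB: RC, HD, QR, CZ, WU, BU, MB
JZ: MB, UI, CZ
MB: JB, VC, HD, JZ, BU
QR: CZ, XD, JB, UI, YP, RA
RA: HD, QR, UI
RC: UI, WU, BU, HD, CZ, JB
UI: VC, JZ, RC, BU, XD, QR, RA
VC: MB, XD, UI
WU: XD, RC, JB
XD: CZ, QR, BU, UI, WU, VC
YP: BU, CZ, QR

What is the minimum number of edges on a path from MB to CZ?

Level 0: MB
Level 1: BU, HD, JB, JZ, VC
Level 2: CZ, QR, RA, RC, UI, WU, XD, YP
CZ first appears at level 2.

2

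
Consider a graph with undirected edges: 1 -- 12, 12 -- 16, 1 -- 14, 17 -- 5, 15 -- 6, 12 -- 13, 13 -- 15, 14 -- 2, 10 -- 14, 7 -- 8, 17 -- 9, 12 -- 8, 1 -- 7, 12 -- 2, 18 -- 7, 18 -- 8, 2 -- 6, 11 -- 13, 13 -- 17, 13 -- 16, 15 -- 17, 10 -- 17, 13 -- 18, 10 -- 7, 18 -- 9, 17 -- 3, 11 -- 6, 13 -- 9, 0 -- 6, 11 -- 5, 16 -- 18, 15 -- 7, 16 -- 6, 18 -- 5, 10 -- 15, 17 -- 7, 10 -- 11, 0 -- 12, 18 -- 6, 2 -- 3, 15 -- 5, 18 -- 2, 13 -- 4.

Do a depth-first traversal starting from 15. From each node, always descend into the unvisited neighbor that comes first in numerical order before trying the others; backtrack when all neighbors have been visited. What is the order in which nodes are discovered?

15 → 5 → 11 → 6 → 0 → 12 → 1 → 7 → 8 → 18 → 2 → 3 → 17 → 9 → 13 → 4 → 16 → 10 → 14

Visit 15
15 → 5
5 → 11
11 → 6
6 → 0
0 → 12
12 → 1
1 → 7
7 → 8
8 → 18
18 → 2
2 → 3
3 → 17
17 → 9
9 → 13
13 → 4
13 → 16
17 → 10
10 → 14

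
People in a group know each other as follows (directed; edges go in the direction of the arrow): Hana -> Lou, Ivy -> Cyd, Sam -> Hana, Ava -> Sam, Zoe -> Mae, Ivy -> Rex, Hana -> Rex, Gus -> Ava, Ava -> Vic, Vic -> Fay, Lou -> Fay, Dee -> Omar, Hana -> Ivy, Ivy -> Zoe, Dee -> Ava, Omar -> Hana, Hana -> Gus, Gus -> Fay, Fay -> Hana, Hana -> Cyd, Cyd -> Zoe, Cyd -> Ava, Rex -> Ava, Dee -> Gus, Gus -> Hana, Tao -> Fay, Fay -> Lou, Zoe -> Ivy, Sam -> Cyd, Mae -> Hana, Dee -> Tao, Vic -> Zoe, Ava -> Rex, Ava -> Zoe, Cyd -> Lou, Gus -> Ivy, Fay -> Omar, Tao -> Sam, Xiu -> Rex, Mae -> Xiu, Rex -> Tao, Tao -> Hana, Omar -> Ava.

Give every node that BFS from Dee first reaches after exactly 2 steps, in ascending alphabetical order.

Fay, Hana, Ivy, Rex, Sam, Vic, Zoe

Level 0: Dee
Level 1: Ava, Gus, Omar, Tao
Level 2: Fay, Hana, Ivy, Rex, Sam, Vic, Zoe
Level 3: Cyd, Lou, Mae
Level 4: Xiu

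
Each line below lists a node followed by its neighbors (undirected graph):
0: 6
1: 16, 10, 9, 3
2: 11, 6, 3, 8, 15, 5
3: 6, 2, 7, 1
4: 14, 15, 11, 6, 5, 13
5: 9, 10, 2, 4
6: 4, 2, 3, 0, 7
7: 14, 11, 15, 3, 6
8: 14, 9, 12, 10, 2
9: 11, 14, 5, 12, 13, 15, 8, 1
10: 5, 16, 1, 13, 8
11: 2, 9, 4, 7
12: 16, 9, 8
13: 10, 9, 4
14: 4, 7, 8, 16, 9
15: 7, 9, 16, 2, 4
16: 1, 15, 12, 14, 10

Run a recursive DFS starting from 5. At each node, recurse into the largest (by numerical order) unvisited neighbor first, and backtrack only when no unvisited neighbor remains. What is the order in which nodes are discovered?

Visit 5
5 → 10
10 → 16
16 → 15
15 → 9
9 → 14
14 → 8
8 → 12
8 → 2
2 → 11
11 → 7
7 → 6
6 → 4
4 → 13
6 → 3
3 → 1
6 → 0

5, 10, 16, 15, 9, 14, 8, 12, 2, 11, 7, 6, 4, 13, 3, 1, 0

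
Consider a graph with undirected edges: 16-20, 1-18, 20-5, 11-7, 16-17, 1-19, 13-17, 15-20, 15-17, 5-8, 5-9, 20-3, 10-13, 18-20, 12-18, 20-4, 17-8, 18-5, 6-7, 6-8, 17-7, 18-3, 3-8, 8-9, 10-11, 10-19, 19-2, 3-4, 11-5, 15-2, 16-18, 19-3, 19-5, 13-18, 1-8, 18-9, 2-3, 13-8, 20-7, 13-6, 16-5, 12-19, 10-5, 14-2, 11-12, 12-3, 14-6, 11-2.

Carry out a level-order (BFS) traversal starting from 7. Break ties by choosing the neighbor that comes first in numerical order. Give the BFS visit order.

7 -> 6 -> 11 -> 17 -> 20 -> 8 -> 13 -> 14 -> 2 -> 5 -> 10 -> 12 -> 15 -> 16 -> 3 -> 4 -> 18 -> 1 -> 9 -> 19

Visit 7; enqueue 6, 11, 17, 20 → queue [6, 11, 17, 20]
Visit 6; enqueue 8, 13, 14 → queue [11, 17, 20, 8, 13, 14]
Visit 11; enqueue 2, 5, 10, 12 → queue [17, 20, 8, 13, 14, 2, 5, 10, 12]
Visit 17; enqueue 15, 16 → queue [20, 8, 13, 14, 2, 5, 10, 12, 15, 16]
Visit 20; enqueue 3, 4, 18 → queue [8, 13, 14, 2, 5, 10, 12, 15, 16, 3, 4, 18]
Visit 8; enqueue 1, 9 → queue [13, 14, 2, 5, 10, 12, 15, 16, 3, 4, 18, 1, 9]
Visit 13 → queue [14, 2, 5, 10, 12, 15, 16, 3, 4, 18, 1, 9]
Visit 14 → queue [2, 5, 10, 12, 15, 16, 3, 4, 18, 1, 9]
Visit 2; enqueue 19 → queue [5, 10, 12, 15, 16, 3, 4, 18, 1, 9, 19]
Visit 5 → queue [10, 12, 15, 16, 3, 4, 18, 1, 9, 19]
Visit 10 → queue [12, 15, 16, 3, 4, 18, 1, 9, 19]
Visit 12 → queue [15, 16, 3, 4, 18, 1, 9, 19]
Visit 15 → queue [16, 3, 4, 18, 1, 9, 19]
Visit 16 → queue [3, 4, 18, 1, 9, 19]
Visit 3 → queue [4, 18, 1, 9, 19]
Visit 4 → queue [18, 1, 9, 19]
Visit 18 → queue [1, 9, 19]
Visit 1 → queue [9, 19]
Visit 9 → queue [19]
Visit 19 → queue []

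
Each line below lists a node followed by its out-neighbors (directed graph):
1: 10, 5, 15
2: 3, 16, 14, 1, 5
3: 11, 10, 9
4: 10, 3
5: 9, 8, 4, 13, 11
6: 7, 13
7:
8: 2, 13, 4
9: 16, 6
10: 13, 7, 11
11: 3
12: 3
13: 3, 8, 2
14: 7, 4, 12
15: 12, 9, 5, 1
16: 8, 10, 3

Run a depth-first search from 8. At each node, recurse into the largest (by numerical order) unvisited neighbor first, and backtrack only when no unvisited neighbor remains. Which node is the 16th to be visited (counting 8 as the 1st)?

15

Visit 8
8 → 13
13 → 3
3 → 11
3 → 10
10 → 7
3 → 9
9 → 16
9 → 6
13 → 2
2 → 14
14 → 12
14 → 4
2 → 5
2 → 1
1 → 15

Visit order: 8, 13, 3, 11, 10, 7, 9, 16, 6, 2, 14, 12, 4, 5, 1, 15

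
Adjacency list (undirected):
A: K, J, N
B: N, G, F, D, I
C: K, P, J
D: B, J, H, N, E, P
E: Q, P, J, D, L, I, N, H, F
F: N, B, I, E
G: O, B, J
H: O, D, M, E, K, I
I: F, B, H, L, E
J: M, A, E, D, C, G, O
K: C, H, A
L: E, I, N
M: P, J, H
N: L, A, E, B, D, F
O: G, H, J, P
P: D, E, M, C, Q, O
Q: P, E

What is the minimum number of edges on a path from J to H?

2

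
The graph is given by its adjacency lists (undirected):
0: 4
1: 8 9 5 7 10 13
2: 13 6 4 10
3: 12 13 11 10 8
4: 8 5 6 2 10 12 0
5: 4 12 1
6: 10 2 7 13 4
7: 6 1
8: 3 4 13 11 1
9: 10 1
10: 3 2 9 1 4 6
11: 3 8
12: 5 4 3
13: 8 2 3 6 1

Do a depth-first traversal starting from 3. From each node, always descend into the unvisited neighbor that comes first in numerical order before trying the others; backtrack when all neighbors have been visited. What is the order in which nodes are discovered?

Visit 3
3 → 8
8 → 1
1 → 5
5 → 4
4 → 0
4 → 2
2 → 6
6 → 7
6 → 10
10 → 9
6 → 13
4 → 12
8 → 11

3, 8, 1, 5, 4, 0, 2, 6, 7, 10, 9, 13, 12, 11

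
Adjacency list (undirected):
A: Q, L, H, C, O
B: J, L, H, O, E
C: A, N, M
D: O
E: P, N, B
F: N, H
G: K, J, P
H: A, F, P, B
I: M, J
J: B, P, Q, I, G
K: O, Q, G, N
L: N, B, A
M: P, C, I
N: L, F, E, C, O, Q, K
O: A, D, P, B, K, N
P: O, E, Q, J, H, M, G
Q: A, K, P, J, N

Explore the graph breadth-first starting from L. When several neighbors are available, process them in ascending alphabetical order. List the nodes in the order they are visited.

Visit L; enqueue A, B, N → queue [A, B, N]
Visit A; enqueue C, H, O, Q → queue [B, N, C, H, O, Q]
Visit B; enqueue E, J → queue [N, C, H, O, Q, E, J]
Visit N; enqueue F, K → queue [C, H, O, Q, E, J, F, K]
Visit C; enqueue M → queue [H, O, Q, E, J, F, K, M]
Visit H; enqueue P → queue [O, Q, E, J, F, K, M, P]
Visit O; enqueue D → queue [Q, E, J, F, K, M, P, D]
Visit Q → queue [E, J, F, K, M, P, D]
Visit E → queue [J, F, K, M, P, D]
Visit J; enqueue G, I → queue [F, K, M, P, D, G, I]
Visit F → queue [K, M, P, D, G, I]
Visit K → queue [M, P, D, G, I]
Visit M → queue [P, D, G, I]
Visit P → queue [D, G, I]
Visit D → queue [G, I]
Visit G → queue [I]
Visit I → queue []

L → A → B → N → C → H → O → Q → E → J → F → K → M → P → D → G → I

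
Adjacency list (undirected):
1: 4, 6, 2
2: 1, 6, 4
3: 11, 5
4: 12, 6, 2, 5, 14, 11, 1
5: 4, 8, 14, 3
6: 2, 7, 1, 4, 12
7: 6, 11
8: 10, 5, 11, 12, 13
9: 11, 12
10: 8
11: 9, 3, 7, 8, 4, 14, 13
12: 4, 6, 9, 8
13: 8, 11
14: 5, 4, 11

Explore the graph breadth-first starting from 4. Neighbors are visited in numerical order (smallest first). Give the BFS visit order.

Visit 4; enqueue 1, 2, 5, 6, 11, 12, 14 → queue [1, 2, 5, 6, 11, 12, 14]
Visit 1 → queue [2, 5, 6, 11, 12, 14]
Visit 2 → queue [5, 6, 11, 12, 14]
Visit 5; enqueue 3, 8 → queue [6, 11, 12, 14, 3, 8]
Visit 6; enqueue 7 → queue [11, 12, 14, 3, 8, 7]
Visit 11; enqueue 9, 13 → queue [12, 14, 3, 8, 7, 9, 13]
Visit 12 → queue [14, 3, 8, 7, 9, 13]
Visit 14 → queue [3, 8, 7, 9, 13]
Visit 3 → queue [8, 7, 9, 13]
Visit 8; enqueue 10 → queue [7, 9, 13, 10]
Visit 7 → queue [9, 13, 10]
Visit 9 → queue [13, 10]
Visit 13 → queue [10]
Visit 10 → queue []

4 -> 1 -> 2 -> 5 -> 6 -> 11 -> 12 -> 14 -> 3 -> 8 -> 7 -> 9 -> 13 -> 10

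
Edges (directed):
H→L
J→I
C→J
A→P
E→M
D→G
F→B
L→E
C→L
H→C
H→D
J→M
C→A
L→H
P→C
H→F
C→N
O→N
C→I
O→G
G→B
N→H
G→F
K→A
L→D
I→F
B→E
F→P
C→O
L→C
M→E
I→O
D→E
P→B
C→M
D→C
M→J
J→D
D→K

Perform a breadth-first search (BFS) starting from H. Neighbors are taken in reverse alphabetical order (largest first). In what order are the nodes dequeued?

H L F D C E P B K G O N M J I A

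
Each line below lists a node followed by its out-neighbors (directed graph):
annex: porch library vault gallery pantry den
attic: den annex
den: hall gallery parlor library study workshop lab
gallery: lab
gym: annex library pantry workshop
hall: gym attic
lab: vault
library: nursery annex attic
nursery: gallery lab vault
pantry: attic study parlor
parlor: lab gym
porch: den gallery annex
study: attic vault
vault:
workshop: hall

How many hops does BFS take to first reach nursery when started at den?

2

Level 0: den
Level 1: gallery, hall, lab, library, parlor, study, workshop
Level 2: annex, attic, gym, nursery, vault
Level 3: pantry, porch
nursery first appears at level 2.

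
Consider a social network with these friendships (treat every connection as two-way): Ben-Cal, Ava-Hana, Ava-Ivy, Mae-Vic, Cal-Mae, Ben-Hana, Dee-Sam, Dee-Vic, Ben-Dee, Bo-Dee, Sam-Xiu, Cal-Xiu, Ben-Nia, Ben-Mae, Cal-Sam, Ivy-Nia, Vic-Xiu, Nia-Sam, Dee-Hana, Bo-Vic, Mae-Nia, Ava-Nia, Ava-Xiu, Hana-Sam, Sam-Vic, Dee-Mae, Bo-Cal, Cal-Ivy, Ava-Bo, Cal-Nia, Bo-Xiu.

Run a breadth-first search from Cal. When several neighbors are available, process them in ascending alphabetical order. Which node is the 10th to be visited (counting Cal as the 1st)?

Hana

Visit Cal; enqueue Ben, Bo, Ivy, Mae, Nia, Sam, Xiu → queue [Ben, Bo, Ivy, Mae, Nia, Sam, Xiu]
Visit Ben; enqueue Dee, Hana → queue [Bo, Ivy, Mae, Nia, Sam, Xiu, Dee, Hana]
Visit Bo; enqueue Ava, Vic → queue [Ivy, Mae, Nia, Sam, Xiu, Dee, Hana, Ava, Vic]
Visit Ivy → queue [Mae, Nia, Sam, Xiu, Dee, Hana, Ava, Vic]
Visit Mae → queue [Nia, Sam, Xiu, Dee, Hana, Ava, Vic]
Visit Nia → queue [Sam, Xiu, Dee, Hana, Ava, Vic]
Visit Sam → queue [Xiu, Dee, Hana, Ava, Vic]
Visit Xiu → queue [Dee, Hana, Ava, Vic]
Visit Dee → queue [Hana, Ava, Vic]
Visit Hana → queue [Ava, Vic]
Visit Ava → queue [Vic]
Visit Vic → queue []

Visit order: Cal, Ben, Bo, Ivy, Mae, Nia, Sam, Xiu, Dee, Hana, Ava, Vic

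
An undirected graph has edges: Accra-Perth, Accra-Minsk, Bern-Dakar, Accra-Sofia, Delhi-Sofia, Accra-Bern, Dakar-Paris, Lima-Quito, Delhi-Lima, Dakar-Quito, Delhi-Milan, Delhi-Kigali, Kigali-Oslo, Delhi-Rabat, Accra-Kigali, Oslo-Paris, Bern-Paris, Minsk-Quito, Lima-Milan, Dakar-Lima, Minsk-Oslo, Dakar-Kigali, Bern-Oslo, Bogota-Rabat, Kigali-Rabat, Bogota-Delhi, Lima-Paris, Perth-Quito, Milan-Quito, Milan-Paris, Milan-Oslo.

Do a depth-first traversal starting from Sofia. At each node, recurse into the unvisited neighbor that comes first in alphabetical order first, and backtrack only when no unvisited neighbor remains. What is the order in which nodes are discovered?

Visit Sofia
Sofia → Accra
Accra → Bern
Bern → Dakar
Dakar → Kigali
Kigali → Delhi
Delhi → Bogota
Bogota → Rabat
Delhi → Lima
Lima → Milan
Milan → Oslo
Oslo → Minsk
Minsk → Quito
Quito → Perth
Oslo → Paris

Sofia → Accra → Bern → Dakar → Kigali → Delhi → Bogota → Rabat → Lima → Milan → Oslo → Minsk → Quito → Perth → Paris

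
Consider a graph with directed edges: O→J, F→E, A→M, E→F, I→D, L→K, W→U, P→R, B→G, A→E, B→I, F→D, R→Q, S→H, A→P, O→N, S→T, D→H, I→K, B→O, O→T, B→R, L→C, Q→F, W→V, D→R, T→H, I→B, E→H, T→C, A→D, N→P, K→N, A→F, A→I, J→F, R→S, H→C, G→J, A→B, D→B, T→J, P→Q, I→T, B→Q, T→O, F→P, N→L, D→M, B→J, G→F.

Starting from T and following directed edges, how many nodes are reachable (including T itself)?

19

BFS from T visits: T, C, H, J, O, F, N, D, E, P, L, B, M, R, Q, K, G, I, S
Reachable nodes: 19 of 23 total.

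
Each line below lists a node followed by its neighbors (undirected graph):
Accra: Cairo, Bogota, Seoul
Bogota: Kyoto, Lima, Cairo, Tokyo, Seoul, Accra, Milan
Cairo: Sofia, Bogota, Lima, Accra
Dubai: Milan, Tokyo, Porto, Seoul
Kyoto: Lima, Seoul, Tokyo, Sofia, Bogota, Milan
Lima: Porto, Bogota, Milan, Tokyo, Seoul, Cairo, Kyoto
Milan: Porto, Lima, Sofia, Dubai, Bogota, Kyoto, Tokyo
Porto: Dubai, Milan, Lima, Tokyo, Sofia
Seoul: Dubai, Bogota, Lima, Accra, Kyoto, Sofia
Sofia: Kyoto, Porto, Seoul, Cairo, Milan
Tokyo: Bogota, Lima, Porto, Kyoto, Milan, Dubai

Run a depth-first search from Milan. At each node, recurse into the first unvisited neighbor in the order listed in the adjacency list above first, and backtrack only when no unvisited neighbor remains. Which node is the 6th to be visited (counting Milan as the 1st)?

Kyoto

Visit Milan
Milan → Porto
Porto → Dubai
Dubai → Tokyo
Tokyo → Bogota
Bogota → Kyoto
Kyoto → Lima
Lima → Seoul
Seoul → Accra
Accra → Cairo
Cairo → Sofia

Visit order: Milan, Porto, Dubai, Tokyo, Bogota, Kyoto, Lima, Seoul, Accra, Cairo, Sofia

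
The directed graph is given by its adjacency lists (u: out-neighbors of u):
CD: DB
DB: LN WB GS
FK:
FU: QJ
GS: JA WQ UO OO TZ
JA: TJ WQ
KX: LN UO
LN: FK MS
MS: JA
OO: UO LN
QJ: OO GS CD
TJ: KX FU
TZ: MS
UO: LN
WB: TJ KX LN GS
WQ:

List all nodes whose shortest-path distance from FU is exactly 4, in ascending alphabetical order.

Level 0: FU
Level 1: QJ
Level 2: CD, GS, OO
Level 3: DB, JA, LN, TZ, UO, WQ
Level 4: FK, MS, TJ, WB
Level 5: KX

FK, MS, TJ, WB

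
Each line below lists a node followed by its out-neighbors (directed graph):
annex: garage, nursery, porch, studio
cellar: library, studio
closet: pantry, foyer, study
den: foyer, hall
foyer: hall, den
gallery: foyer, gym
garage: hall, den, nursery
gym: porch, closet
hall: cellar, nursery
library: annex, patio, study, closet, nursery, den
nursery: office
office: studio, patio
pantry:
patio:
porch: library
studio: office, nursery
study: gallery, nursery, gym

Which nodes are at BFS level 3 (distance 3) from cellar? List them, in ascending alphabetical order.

Level 0: cellar
Level 1: library, studio
Level 2: annex, closet, den, nursery, office, patio, study
Level 3: foyer, gallery, garage, gym, hall, pantry, porch

foyer, gallery, garage, gym, hall, pantry, porch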